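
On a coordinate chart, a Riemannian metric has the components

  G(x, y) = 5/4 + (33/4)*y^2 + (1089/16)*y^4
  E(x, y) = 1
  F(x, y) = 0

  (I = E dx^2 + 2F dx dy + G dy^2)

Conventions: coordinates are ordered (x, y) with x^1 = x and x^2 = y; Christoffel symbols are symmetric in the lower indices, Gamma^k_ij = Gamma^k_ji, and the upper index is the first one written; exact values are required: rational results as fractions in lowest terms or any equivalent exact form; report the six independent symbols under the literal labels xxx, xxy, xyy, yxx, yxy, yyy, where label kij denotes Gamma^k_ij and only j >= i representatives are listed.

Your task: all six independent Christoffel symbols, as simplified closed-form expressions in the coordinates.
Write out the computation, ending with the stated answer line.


E = 1; F = 0; G = 5/4 + (33/4)*y^2 + (1089/16)*y^4
Gamma^k_ij = (1/2) g^{kl} (d_i g_jl + d_j g_il - d_l g_ij), with g^inv = (1/(EG-F^2)) [[G, -F], [-F, E]]
first partials: E_x = 0, E_y = 0, F_x = 0, F_y = 0, G_x = 0, G_y = (33/2)*y + (1089/4)*y^3
D = EG - F^2 = 5/4 + (33/4)*y^2 + (1089/16)*y^4
expanded: Gamma^x_xx = (G E_x - 2F F_x + F E_y)/(2D), Gamma^x_xy = (G E_y - F G_x)/(2D), Gamma^x_yy = (2G F_y - G G_x - F G_y)/(2D), Gamma^y_xx = (2E F_x - E E_y - F E_x)/(2D), Gamma^y_xy = (E G_x - F E_y)/(2D), Gamma^y_yy = (E G_y - 2F F_y + F G_x)/(2D); substitute and cancel common factors

Answer: Gamma_xxx = 0, Gamma_xxy = 0, Gamma_xyy = 0, Gamma_yxx = 0, Gamma_yxy = 0, Gamma_yyy = (2178*y^3 + 132*y)/(1089*y^4 + 132*y^2 + 20)


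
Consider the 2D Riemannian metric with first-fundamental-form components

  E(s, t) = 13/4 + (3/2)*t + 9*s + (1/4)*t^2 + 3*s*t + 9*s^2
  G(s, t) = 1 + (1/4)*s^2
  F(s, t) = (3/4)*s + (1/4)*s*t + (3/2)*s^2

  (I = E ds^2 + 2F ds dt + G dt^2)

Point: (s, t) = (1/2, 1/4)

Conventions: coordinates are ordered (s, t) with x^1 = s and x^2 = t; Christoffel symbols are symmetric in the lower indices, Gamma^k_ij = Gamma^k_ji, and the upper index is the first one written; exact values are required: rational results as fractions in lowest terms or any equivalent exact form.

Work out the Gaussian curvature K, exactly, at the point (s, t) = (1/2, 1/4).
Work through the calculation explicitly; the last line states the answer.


E = 689/64, F = 25/32, G = 17/16, EG - F^2 = 693/64 at the point
E_s = 75/4, E_t = 25/8, F_s = 37/16, F_t = 1/8, G_s = 1/4, G_t = 0
E_tt = 1/2, F_st = 1/4, G_ss = 1/2
Evaluate Brioschi's two determinant matrices M1, M2 and divide by (EG - F^2)^2.
M1 = [[-E_tt/2 + F_st - G_ss/2, E_s/2, F_s - E_t/2], [F_t - G_s/2, E, F], [G_t/2, F, G]] = [[-1/4, 75/8, 3/4], [0, 689/64, 25/32], [0, 25/32, 17/16]]; det M1 = -693/256
M2 = [[0, E_t/2, G_s/2], [E_t/2, E, F], [G_s/2, F, G]] = [[0, 25/16, 1/8], [25/16, 689/64, 25/32], [1/8, 25/32, 17/16]]; det M2 = -629/256
det M1 - det M2 = -1/4; K = -1/4 / (693/64)^2 = -1024/480249

Answer: K = -1024/480249


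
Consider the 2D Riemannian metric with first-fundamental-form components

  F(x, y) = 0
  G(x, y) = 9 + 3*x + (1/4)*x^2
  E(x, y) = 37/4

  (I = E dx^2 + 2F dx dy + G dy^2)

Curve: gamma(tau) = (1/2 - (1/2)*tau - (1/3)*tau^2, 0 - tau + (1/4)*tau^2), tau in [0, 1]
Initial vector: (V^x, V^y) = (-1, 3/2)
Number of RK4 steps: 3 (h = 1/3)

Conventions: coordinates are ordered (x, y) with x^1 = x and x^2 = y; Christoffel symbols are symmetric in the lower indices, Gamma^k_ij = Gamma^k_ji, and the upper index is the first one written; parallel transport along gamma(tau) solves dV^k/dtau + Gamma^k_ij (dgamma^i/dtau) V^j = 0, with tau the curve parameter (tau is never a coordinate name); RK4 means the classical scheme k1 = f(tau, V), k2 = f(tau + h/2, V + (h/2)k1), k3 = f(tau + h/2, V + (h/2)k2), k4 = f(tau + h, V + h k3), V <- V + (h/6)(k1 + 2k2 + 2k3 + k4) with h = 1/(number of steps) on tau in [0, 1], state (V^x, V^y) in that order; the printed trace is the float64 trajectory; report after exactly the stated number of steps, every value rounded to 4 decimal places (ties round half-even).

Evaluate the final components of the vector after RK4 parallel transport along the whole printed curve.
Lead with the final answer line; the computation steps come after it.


Answer: V^x = -1.1895, V^y = 1.5755

gamma'(tau) = (-1/2 - (2/3)*tau, -1 + (1/2)*tau); f(tau, V)^k = -Gamma^k_ij(gamma(tau)) gamma'^i(tau) V^j; h = 1/3; intermediate values shown to 6 dp
curve data and Christoffel symbols at the stage parameters:
  tau = 0.000000: gamma = (0.500000, 0.000000), gamma' = (-0.500000, -1.000000); Gamma_xxx = 0.000000, Gamma_xxy = 0.000000, Gamma_xyy = -0.175676, Gamma_yxx = 0.000000, Gamma_yxy = 0.153846, Gamma_yyy = 0.000000
  tau = 0.166667: gamma = (0.407407, -0.159722), gamma' = (-0.611111, -0.916667); Gamma_xxx = 0.000000, Gamma_xxy = 0.000000, Gamma_xyy = -0.173173, Gamma_yxx = 0.000000, Gamma_yxy = 0.156069, Gamma_yyy = 0.000000
  tau = 0.333333: gamma = (0.296296, -0.305556), gamma' = (-0.722222, -0.833333); Gamma_xxx = 0.000000, Gamma_xxy = 0.000000, Gamma_xyy = -0.170170, Gamma_yxx = 0.000000, Gamma_yxy = 0.158824, Gamma_yyy = 0.000000
  tau = 0.500000: gamma = (0.166667, -0.437500), gamma' = (-0.833333, -0.750000); Gamma_xxx = 0.000000, Gamma_xxy = 0.000000, Gamma_xyy = -0.166667, Gamma_yxx = 0.000000, Gamma_yxy = 0.162162, Gamma_yyy = 0.000000
  tau = 0.666667: gamma = (0.018519, -0.555556), gamma' = (-0.944444, -0.666667); Gamma_xxx = 0.000000, Gamma_xxy = 0.000000, Gamma_xyy = -0.162663, Gamma_yxx = 0.000000, Gamma_yxy = 0.166154, Gamma_yyy = 0.000000
  tau = 0.833333: gamma = (-0.148148, -0.659722), gamma' = (-1.055556, -0.583333); Gamma_xxx = 0.000000, Gamma_xxy = 0.000000, Gamma_xyy = -0.158158, Gamma_yxx = 0.000000, Gamma_yxy = 0.170886, Gamma_yyy = 0.000000
  tau = 1.000000: gamma = (-0.333333, -0.750000), gamma' = (-1.166667, -0.500000); Gamma_xxx = 0.000000, Gamma_xxy = 0.000000, Gamma_xyy = -0.153153, Gamma_yxx = 0.000000, Gamma_yxy = 0.176471, Gamma_yyy = 0.000000
step 0: V^x = -1.0000, V^y = 1.5000
step 1: k1 = (-0.263514, -0.038462), k2 = (-0.237096, -0.006895), k3 = (-0.237931, -0.005763), k4 = (-0.212440, 0.028989); V <- V + (h/6)(k1 + 2k2 + 2k3 + k4): V^x = -1.0792, V^y = 1.4981
step 2: k1 = (-0.212439, 0.028999), k2 = (-0.187863, 0.067532), k3 = (-0.188665, 0.068898), k4 = (-0.164944, 0.112174); V <- V + (h/6)(k1 + 2k2 + 2k3 + k4): V^x = -1.1420, V^y = 1.5211
step 3: k1 = (-0.164947, 0.112190), k2 = (-0.142057, 0.161161), k3 = (-0.142810, 0.163014), k4 = (-0.120639, 0.219381); V <- V + (h/6)(k1 + 2k2 + 2k3 + k4): V^x = -1.1895, V^y = 1.5755


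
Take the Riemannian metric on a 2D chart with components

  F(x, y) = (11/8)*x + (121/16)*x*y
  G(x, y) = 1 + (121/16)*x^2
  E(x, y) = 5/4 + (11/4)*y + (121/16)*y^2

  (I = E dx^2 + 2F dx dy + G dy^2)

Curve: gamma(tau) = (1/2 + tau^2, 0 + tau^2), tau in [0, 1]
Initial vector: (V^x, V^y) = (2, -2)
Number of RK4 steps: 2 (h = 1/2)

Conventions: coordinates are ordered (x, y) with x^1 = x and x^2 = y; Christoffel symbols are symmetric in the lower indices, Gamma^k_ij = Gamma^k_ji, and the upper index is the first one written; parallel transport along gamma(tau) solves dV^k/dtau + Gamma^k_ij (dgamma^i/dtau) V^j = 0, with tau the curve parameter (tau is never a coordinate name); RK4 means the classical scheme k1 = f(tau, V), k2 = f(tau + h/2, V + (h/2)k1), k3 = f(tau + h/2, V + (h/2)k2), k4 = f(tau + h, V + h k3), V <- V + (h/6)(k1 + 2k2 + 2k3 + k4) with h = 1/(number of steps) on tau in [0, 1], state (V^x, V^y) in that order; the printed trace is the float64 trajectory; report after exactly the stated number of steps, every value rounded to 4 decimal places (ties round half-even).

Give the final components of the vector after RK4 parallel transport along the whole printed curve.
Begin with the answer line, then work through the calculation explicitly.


Answer: V^x = 2.0000, V^y = -2.0000

gamma'(tau) = (2*tau, 2*tau); f(tau, V)^k = -Gamma^k_ij(gamma(tau)) gamma'^i(tau) V^j; h = 1/2; intermediate values shown to 6 dp
curve data and Christoffel symbols at the stage parameters:
  tau = 0.000000: gamma = (0.500000, 0.000000), gamma' = (0.000000, 0.000000); Gamma_xxx = 0.000000, Gamma_xxy = 0.437811, Gamma_xyy = 0.000000, Gamma_yxx = 0.000000, Gamma_yxy = 1.203980, Gamma_yyy = 0.000000
  tau = 0.250000: gamma = (0.562500, 0.062500), gamma' = (0.500000, 0.500000); Gamma_xxx = 0.000000, Gamma_xxy = 0.480630, Gamma_xyy = 0.000000, Gamma_yxx = 0.000000, Gamma_yxy = 1.106567, Gamma_yyy = 0.000000
  tau = 0.500000: gamma = (0.750000, 0.250000), gamma' = (1.000000, 1.000000); Gamma_xxx = 0.000000, Gamma_xxy = 0.490035, Gamma_xyy = 0.000000, Gamma_yxx = 0.000000, Gamma_yxy = 0.851114, Gamma_yyy = 0.000000
  tau = 0.750000: gamma = (1.062500, 0.562500), gamma' = (1.500000, 1.500000); Gamma_xxx = 0.000000, Gamma_xxy = 0.410059, Gamma_xyy = 0.000000, Gamma_yxx = 0.000000, Gamma_yxy = 0.585352, Gamma_yyy = 0.000000
  tau = 1.000000: gamma = (1.500000, 1.000000), gamma' = (2.000000, 2.000000); Gamma_xxx = 0.000000, Gamma_xxy = 0.312739, Gamma_xyy = 0.000000, Gamma_yxx = 0.000000, Gamma_yxy = 0.396938, Gamma_yyy = 0.000000
step 0: V^x = 2.0000, V^y = -2.0000
step 1: k1 = (0.000000, 0.000000), k2 = (0.000000, 0.000000), k3 = (0.000000, 0.000000), k4 = (0.000000, 0.000000); V <- V + (h/6)(k1 + 2k2 + 2k3 + k4): V^x = 2.0000, V^y = -2.0000
step 2: k1 = (0.000000, 0.000000), k2 = (0.000000, 0.000000), k3 = (0.000000, 0.000000), k4 = (0.000000, 0.000000); V <- V + (h/6)(k1 + 2k2 + 2k3 + k4): V^x = 2.0000, V^y = -2.0000


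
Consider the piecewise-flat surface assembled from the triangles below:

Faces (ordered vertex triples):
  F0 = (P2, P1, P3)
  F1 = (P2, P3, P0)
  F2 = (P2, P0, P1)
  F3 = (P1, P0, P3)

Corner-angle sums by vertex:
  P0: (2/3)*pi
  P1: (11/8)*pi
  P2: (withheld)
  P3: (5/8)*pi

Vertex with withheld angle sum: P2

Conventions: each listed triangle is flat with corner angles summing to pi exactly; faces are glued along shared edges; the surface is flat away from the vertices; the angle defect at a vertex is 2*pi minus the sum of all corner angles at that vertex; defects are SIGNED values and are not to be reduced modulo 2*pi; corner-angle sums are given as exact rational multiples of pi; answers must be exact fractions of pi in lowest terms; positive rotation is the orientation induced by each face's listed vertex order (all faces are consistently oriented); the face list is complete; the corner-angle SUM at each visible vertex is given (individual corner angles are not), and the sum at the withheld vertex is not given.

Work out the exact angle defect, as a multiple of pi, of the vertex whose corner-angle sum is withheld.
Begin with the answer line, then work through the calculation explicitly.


Answer: defect(P2) = (2/3)*pi

V = 4, E = 6, F = 4; chi = V - E + F = 2
Gauss-Bonnet: total defect = 2*pi*chi = 4*pi; visible defects sum to (10/3)*pi


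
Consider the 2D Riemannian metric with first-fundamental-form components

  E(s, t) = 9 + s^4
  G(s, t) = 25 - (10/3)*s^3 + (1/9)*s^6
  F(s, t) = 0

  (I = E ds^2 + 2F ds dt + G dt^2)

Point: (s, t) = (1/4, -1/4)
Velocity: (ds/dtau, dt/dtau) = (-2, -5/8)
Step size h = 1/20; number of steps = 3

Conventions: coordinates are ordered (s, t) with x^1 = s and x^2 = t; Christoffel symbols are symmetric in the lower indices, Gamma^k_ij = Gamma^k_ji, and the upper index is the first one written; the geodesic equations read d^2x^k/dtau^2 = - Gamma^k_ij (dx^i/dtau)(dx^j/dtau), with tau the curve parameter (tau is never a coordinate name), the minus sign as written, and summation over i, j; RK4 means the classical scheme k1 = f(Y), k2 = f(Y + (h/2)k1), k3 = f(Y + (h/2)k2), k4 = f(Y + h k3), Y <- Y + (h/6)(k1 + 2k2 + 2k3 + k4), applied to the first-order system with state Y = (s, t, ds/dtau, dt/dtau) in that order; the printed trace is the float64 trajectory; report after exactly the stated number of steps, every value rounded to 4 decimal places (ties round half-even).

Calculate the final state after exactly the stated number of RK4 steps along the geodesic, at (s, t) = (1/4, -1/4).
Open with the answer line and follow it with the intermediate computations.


Answer: s = -0.0501, t = -0.3436, ds/dtau = -2.0010, dt/dtau = -0.6237

f(Y) = (ds/dtau, dt/dtau, -Gamma^s_ij Y'^i Y'^j, -Gamma^t_ij Y'^i Y'^j) with the Gammas evaluated at the stage position; h = 0.050000; intermediate values shown to 6 dp
step 0: s = 0.2500, t = -0.2500, ds/dtau = -2.0000, dt/dtau = -0.6250
step 1:
  k1: at (s, t) = (0.250000, -0.250000), (ds/dtau, dt/dtau) = (-2.000000, -0.625000); Gamma_sss = 0.003471, Gamma_sst = 0.000000, Gamma_stt = 0.034671, Gamma_tss = 0.000000, Gamma_tst = -0.012513, Gamma_ttt = 0.000000; k1 = (-2.000000, -0.625000, -0.027426, 0.031283)
  k2: at (s, t) = (0.200000, -0.265625), (ds/dtau, dt/dtau) = (-2.000686, -0.624218); Gamma_sss = 0.001777, Gamma_sst = 0.000000, Gamma_stt = 0.022206, Gamma_tss = 0.000000, Gamma_tst = -0.008004, Gamma_ttt = 0.000000; k2 = (-2.000686, -0.624218, -0.015767, 0.019992)
  k3: at (s, t) = (0.199983, -0.265605), (ds/dtau, dt/dtau) = (-2.000394, -0.624500); Gamma_sss = 0.001777, Gamma_sst = 0.000000, Gamma_stt = 0.022203, Gamma_tss = 0.000000, Gamma_tst = -0.008003, Gamma_ttt = 0.000000; k3 = (-2.000394, -0.624500, -0.015770, 0.019995)
  k4: at (s, t) = (0.149980, -0.281225), (ds/dtau, dt/dtau) = (-2.000788, -0.624000); Gamma_sss = 0.000750, Gamma_sst = 0.000000, Gamma_stt = 0.012493, Gamma_tss = 0.000000, Gamma_tst = -0.004500, Gamma_ttt = 0.000000; k4 = (-2.000788, -0.624000, -0.007866, 0.011236)
  Y <- Y + (h/6)(k1 + 2k2 + 2k3 + k4): s = 0.1500, t = -0.2812, ds/dtau = -2.0008, dt/dtau = -0.6240
step 2:
  k1: at (s, t) = (0.149975, -0.281220), (ds/dtau, dt/dtau) = (-2.000820, -0.623979); Gamma_sss = 0.000750, Gamma_sst = 0.000000, Gamma_stt = 0.012492, Gamma_tss = 0.000000, Gamma_tst = -0.004500, Gamma_ttt = 0.000000; k1 = (-2.000820, -0.623979, -0.007865, 0.011235)
  k2: at (s, t) = (0.099955, -0.296820), (ds/dtau, dt/dtau) = (-2.001016, -0.623698); Gamma_sss = 0.000222, Gamma_sst = 0.000000, Gamma_stt = 0.005550, Gamma_tss = 0.000000, Gamma_tst = -0.001998, Gamma_ttt = 0.000000; k2 = (-2.001016, -0.623698, -0.003048, 0.004988)
  k3: at (s, t) = (0.099950, -0.296813), (ds/dtau, dt/dtau) = (-2.000896, -0.623855); Gamma_sss = 0.000222, Gamma_sst = 0.000000, Gamma_stt = 0.005550, Gamma_tss = 0.000000, Gamma_tst = -0.001998, Gamma_ttt = 0.000000; k3 = (-2.000896, -0.623855, -0.003048, 0.004988)
  k4: at (s, t) = (0.049931, -0.312413), (ds/dtau, dt/dtau) = (-2.000972, -0.623730); Gamma_sss = 0.000028, Gamma_sst = 0.000000, Gamma_stt = 0.001385, Gamma_tss = 0.000000, Gamma_tst = -0.000499, Gamma_ttt = 0.000000; k4 = (-2.000972, -0.623730, -0.000650, 0.001245)
  Y <- Y + (h/6)(k1 + 2k2 + 2k3 + k4): s = 0.0499, t = -0.3124, ds/dtau = -2.0010, dt/dtau = -0.6237
step 3:
  k1: at (s, t) = (0.049929, -0.312410), (ds/dtau, dt/dtau) = (-2.000992, -0.623709); Gamma_sss = 0.000028, Gamma_sst = 0.000000, Gamma_stt = 0.001385, Gamma_tss = 0.000000, Gamma_tst = -0.000499, Gamma_ttt = 0.000000; k1 = (-2.000992, -0.623709, -0.000649, 0.001244)
  k2: at (s, t) = (-0.000096, -0.328003), (ds/dtau, dt/dtau) = (-2.001009, -0.623678); Gamma_sss = 0.000000, Gamma_sst = 0.000000, Gamma_stt = 0.000000, Gamma_tss = 0.000000, Gamma_tst = 0.000000, Gamma_ttt = 0.000000; k2 = (-2.001009, -0.623678, 0.000000, 0.000000)
  k3: at (s, t) = (-0.000097, -0.328002), (ds/dtau, dt/dtau) = (-2.000992, -0.623709); Gamma_sss = 0.000000, Gamma_sst = 0.000000, Gamma_stt = 0.000000, Gamma_tss = 0.000000, Gamma_tst = 0.000000, Gamma_ttt = 0.000000; k3 = (-2.000992, -0.623709, 0.000000, 0.000000)
  k4: at (s, t) = (-0.050121, -0.343596), (ds/dtau, dt/dtau) = (-2.000992, -0.623709); Gamma_sss = -0.000028, Gamma_sst = 0.000000, Gamma_stt = 0.001396, Gamma_tss = 0.000000, Gamma_tst = -0.000502, Gamma_ttt = 0.000000; k4 = (-2.000992, -0.623709, -0.000431, 0.001254)
  Y <- Y + (h/6)(k1 + 2k2 + 2k3 + k4): s = -0.0501, t = -0.3436, ds/dtau = -2.0010, dt/dtau = -0.6237


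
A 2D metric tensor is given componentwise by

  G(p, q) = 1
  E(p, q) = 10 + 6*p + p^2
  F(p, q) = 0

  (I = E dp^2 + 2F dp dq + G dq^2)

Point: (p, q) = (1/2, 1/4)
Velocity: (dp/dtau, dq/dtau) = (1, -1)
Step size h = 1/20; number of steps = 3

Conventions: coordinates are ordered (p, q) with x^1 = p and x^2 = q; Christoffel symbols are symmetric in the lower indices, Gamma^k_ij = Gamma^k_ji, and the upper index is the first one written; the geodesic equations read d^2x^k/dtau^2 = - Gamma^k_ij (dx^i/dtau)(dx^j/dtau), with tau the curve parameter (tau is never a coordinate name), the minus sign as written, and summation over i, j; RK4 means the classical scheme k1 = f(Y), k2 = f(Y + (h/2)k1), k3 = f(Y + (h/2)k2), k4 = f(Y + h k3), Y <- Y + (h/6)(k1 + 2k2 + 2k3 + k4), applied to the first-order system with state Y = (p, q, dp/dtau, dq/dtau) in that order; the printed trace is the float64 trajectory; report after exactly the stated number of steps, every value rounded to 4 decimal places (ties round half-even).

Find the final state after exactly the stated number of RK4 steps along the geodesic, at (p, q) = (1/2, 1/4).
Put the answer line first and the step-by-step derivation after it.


Answer: p = 0.6471, q = 0.1000, dp/dtau = 0.9625, dq/dtau = -1.0000

f(Y) = (dp/dtau, dq/dtau, -Gamma^p_ij Y'^i Y'^j, -Gamma^q_ij Y'^i Y'^j) with the Gammas evaluated at the stage position; h = 0.050000; intermediate values shown to 6 dp
step 0: p = 0.5000, q = 0.2500, dp/dtau = 1.0000, dq/dtau = -1.0000
step 1:
  k1: at (p, q) = (0.500000, 0.250000), (dp/dtau, dq/dtau) = (1.000000, -1.000000); Gamma_ppp = 0.264151, Gamma_ppq = 0.000000, Gamma_pqq = 0.000000, Gamma_qpp = 0.000000, Gamma_qpq = 0.000000, Gamma_qqq = 0.000000; k1 = (1.000000, -1.000000, -0.264151, 0.000000)
  k2: at (p, q) = (0.525000, 0.225000), (dp/dtau, dq/dtau) = (0.993396, -1.000000); Gamma_ppp = 0.262558, Gamma_ppq = 0.000000, Gamma_pqq = 0.000000, Gamma_qpp = 0.000000, Gamma_qpq = 0.000000, Gamma_qqq = 0.000000; k2 = (0.993396, -1.000000, -0.259101, 0.000000)
  k3: at (p, q) = (0.524835, 0.225000), (dp/dtau, dq/dtau) = (0.993522, -1.000000); Gamma_ppp = 0.262568, Gamma_ppq = 0.000000, Gamma_pqq = 0.000000, Gamma_qpp = 0.000000, Gamma_qpq = 0.000000, Gamma_qqq = 0.000000; k3 = (0.993522, -1.000000, -0.259178, 0.000000)
  k4: at (p, q) = (0.549676, 0.200000), (dp/dtau, dq/dtau) = (0.987041, -1.000000); Gamma_ppp = 0.261002, Gamma_ppq = 0.000000, Gamma_pqq = 0.000000, Gamma_qpp = 0.000000, Gamma_qpq = 0.000000, Gamma_qqq = 0.000000; k4 = (0.987041, -1.000000, -0.254281, 0.000000)
  Y <- Y + (h/6)(k1 + 2k2 + 2k3 + k4): p = 0.5497, q = 0.2000, dp/dtau = 0.9870, dq/dtau = -1.0000
step 2:
  k1: at (p, q) = (0.549674, 0.200000), (dp/dtau, dq/dtau) = (0.987042, -1.000000); Gamma_ppp = 0.261002, Gamma_ppq = 0.000000, Gamma_pqq = 0.000000, Gamma_qpp = 0.000000, Gamma_qpq = 0.000000, Gamma_qqq = 0.000000; k1 = (0.987042, -1.000000, -0.254281, 0.000000)
  k2: at (p, q) = (0.574350, 0.175000), (dp/dtau, dq/dtau) = (0.980685, -1.000000); Gamma_ppp = 0.259463, Gamma_ppq = 0.000000, Gamma_pqq = 0.000000, Gamma_qpp = 0.000000, Gamma_qpq = 0.000000, Gamma_qqq = 0.000000; k2 = (0.980685, -1.000000, -0.249536, 0.000000)
  k3: at (p, q) = (0.574191, 0.175000), (dp/dtau, dq/dtau) = (0.980803, -1.000000); Gamma_ppp = 0.259472, Gamma_ppq = 0.000000, Gamma_pqq = 0.000000, Gamma_qpp = 0.000000, Gamma_qpq = 0.000000, Gamma_qqq = 0.000000; k3 = (0.980803, -1.000000, -0.249606, 0.000000)
  k4: at (p, q) = (0.598714, 0.150000), (dp/dtau, dq/dtau) = (0.974561, -1.000000); Gamma_ppp = 0.257959, Gamma_ppq = 0.000000, Gamma_pqq = 0.000000, Gamma_qpp = 0.000000, Gamma_qpq = 0.000000, Gamma_qqq = 0.000000; k4 = (0.974561, -1.000000, -0.245001, 0.000000)
  Y <- Y + (h/6)(k1 + 2k2 + 2k3 + k4): p = 0.5987, q = 0.1500, dp/dtau = 0.9746, dq/dtau = -1.0000
step 3:
  k1: at (p, q) = (0.598712, 0.150000), (dp/dtau, dq/dtau) = (0.974562, -1.000000); Gamma_ppp = 0.257959, Gamma_ppq = 0.000000, Gamma_pqq = 0.000000, Gamma_qpp = 0.000000, Gamma_qpq = 0.000000, Gamma_qqq = 0.000000; k1 = (0.974562, -1.000000, -0.245002, 0.000000)
  k2: at (p, q) = (0.623076, 0.125000), (dp/dtau, dq/dtau) = (0.968437, -1.000000); Gamma_ppp = 0.256470, Gamma_ppq = 0.000000, Gamma_pqq = 0.000000, Gamma_qpp = 0.000000, Gamma_qpq = 0.000000, Gamma_qqq = 0.000000; k2 = (0.968437, -1.000000, -0.240536, 0.000000)
  k3: at (p, q) = (0.622923, 0.125000), (dp/dtau, dq/dtau) = (0.968549, -1.000000); Gamma_ppp = 0.256480, Gamma_ppq = 0.000000, Gamma_pqq = 0.000000, Gamma_qpp = 0.000000, Gamma_qpq = 0.000000, Gamma_qqq = 0.000000; k3 = (0.968549, -1.000000, -0.240600, 0.000000)
  k4: at (p, q) = (0.647140, 0.100000), (dp/dtau, dq/dtau) = (0.962532, -1.000000); Gamma_ppp = 0.255016, Gamma_ppq = 0.000000, Gamma_pqq = 0.000000, Gamma_qpp = 0.000000, Gamma_qpq = 0.000000, Gamma_qqq = 0.000000; k4 = (0.962532, -1.000000, -0.236264, 0.000000)
  Y <- Y + (h/6)(k1 + 2k2 + 2k3 + k4): p = 0.6471, q = 0.1000, dp/dtau = 0.9625, dq/dtau = -1.0000


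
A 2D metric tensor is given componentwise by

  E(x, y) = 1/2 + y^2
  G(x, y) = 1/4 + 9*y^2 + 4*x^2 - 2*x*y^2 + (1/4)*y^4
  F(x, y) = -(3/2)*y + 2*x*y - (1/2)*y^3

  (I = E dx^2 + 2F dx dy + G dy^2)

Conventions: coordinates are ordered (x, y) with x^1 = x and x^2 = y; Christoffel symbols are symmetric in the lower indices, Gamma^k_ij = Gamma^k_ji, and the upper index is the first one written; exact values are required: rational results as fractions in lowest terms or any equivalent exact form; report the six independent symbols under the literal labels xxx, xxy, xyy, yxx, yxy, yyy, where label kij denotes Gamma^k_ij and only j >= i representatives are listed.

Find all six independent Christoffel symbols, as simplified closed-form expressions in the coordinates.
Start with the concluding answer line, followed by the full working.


Answer: Gamma_xxx = (-16*x*y^2 + 4*y^4 + 12*y^2)/(16*x^2 + 40*x*y^2 + 61*y^4 + 20*y^2 + 1), Gamma_xxy = (-32*x^2*y + 16*x*y^3 + 48*x*y - 2*y^5 + 60*y^3 + 2*y)/(16*x^2 + 40*x*y^2 + 61*y^4 + 20*y^2 + 1), Gamma_xyy = (-64*x^3 + 48*x^2*y^2 - 48*x^2 - 12*x*y^4 - 288*x*y^2 - 4*x + y^6 + 3*y^4 - y^2 - 3)/(16*x^2 + 40*x*y^2 + 61*y^4 + 20*y^2 + 1), Gamma_yxx = (8*y^3 + 4*y)/(16*x^2 + 40*x*y^2 + 61*y^4 + 20*y^2 + 1), Gamma_yxy = (16*x*y^2 + 16*x - 4*y^4 + 8*y^2)/(16*x^2 + 40*x*y^2 + 61*y^4 + 20*y^2 + 1), Gamma_yyy = (32*x^2*y - 16*x*y^3 - 8*x*y + 2*y^5 + 62*y^3 + 18*y)/(16*x^2 + 40*x*y^2 + 61*y^4 + 20*y^2 + 1)

E = 1/2 + y^2; F = -(3/2)*y + 2*x*y - (1/2)*y^3; G = 1/4 + 9*y^2 + 4*x^2 - 2*x*y^2 + (1/4)*y^4
Gamma^k_ij = (1/2) g^{kl} (d_i g_jl + d_j g_il - d_l g_ij), with g^inv = (1/(EG-F^2)) [[G, -F], [-F, E]]
first partials: E_x = 0, E_y = 2*y, F_x = 2*y, F_y = -3/2 + 2*x - (3/2)*y^2, G_x = 8*x - 2*y^2, G_y = 18*y - 4*x*y + y^3
D = EG - F^2 = 1/8 + (5/2)*y^2 + 2*x^2 + 5*x*y^2 + (61/8)*y^4
expanded: Gamma^x_xx = (G E_x - 2F F_x + F E_y)/(2D), Gamma^x_xy = (G E_y - F G_x)/(2D), Gamma^x_yy = (2G F_y - G G_x - F G_y)/(2D), Gamma^y_xx = (2E F_x - E E_y - F E_x)/(2D), Gamma^y_xy = (E G_x - F E_y)/(2D), Gamma^y_yy = (E G_y - 2F F_y + F G_x)/(2D); substitute and cancel common factors


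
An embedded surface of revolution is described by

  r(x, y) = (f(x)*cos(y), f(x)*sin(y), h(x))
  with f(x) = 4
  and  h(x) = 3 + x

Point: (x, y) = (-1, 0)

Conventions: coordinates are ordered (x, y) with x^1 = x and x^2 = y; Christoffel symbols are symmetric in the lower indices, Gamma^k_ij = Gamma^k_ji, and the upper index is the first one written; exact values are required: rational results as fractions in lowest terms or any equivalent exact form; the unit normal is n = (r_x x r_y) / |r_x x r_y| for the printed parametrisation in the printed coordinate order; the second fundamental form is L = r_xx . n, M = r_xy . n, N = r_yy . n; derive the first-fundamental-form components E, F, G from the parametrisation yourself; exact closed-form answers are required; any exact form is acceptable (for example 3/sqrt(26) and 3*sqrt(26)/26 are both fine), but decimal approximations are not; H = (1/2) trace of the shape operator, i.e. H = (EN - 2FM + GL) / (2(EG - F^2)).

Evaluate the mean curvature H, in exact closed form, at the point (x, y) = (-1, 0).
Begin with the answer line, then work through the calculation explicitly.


Answer: H = 1/8

f = 4, f' = 0, f'' = 0, h' = 1, h'' = 0
E = 1, F = 0, G = 16; answer radicand W^2 = 1
unnormalised second-form numerators: l = 0, m = 0, n = 4; L = l/sqrt(1), and similarly M = m/sqrt(W^2), N = n/sqrt(W^2)
H = (E*n - 2*F*m + G*l) / (2*(EG - F^2)*sqrt(W^2)); E*n - 2*F*m + G*l = 4, EG - F^2 = 16, so H = (1/8)/sqrt(1)


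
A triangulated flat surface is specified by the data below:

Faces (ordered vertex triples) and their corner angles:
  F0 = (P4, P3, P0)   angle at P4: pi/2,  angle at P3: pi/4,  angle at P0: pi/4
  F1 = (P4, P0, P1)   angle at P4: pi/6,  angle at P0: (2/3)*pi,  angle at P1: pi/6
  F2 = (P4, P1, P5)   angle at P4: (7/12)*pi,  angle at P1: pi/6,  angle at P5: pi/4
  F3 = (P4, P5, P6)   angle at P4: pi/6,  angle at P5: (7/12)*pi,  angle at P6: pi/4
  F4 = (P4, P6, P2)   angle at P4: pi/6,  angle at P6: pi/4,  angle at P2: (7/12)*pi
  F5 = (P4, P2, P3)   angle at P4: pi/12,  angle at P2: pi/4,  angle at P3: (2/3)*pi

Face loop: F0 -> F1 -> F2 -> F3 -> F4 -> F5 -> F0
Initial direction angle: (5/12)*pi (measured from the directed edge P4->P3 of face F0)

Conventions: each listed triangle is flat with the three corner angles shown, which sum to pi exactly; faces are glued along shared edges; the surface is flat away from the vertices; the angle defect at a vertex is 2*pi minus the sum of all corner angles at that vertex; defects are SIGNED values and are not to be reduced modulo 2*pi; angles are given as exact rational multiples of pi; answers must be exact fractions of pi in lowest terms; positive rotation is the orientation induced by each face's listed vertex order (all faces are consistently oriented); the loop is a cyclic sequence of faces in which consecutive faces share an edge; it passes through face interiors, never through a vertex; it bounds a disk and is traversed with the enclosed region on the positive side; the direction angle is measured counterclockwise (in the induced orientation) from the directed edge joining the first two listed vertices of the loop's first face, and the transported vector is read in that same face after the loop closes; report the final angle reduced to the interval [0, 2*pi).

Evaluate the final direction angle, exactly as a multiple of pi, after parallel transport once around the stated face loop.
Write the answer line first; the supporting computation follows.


Answer: final direction angle = (3/4)*pi

enclosed vertex P4: corner angles sum to (5/3)*pi, defect = 2*pi - (5/3)*pi = pi/3
holonomy = initial angle + sum of enclosed defects (mod 2*pi), positive in the induced orientation
final angle = (5/12)*pi + pi/3 = (3/4)*pi (mod 2*pi)


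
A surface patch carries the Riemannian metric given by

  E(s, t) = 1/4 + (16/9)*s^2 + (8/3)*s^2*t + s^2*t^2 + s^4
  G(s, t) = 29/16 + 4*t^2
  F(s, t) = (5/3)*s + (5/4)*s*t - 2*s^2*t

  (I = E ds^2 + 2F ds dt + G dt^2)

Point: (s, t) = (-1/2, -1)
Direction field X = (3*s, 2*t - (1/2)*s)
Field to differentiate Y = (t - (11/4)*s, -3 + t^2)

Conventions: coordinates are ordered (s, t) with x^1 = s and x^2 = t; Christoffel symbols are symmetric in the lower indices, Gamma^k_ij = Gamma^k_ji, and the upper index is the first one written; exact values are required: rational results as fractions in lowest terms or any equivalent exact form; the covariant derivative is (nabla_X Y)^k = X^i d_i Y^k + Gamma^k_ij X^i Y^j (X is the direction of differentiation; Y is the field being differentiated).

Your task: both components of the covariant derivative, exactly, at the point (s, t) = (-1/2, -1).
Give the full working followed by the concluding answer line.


E = 49/144, F = 7/24, G = 93/16 at the point
E_s = -11/18, E_t = 1/6, F_s = -19/12, F_t = -9/8, G_s = 0, G_t = -8
EG - F^2 = 4361/2304;  g^inv = (2304/4361) * [[93/16, -7/24], [-7/24, 49/144]]
first-kind symbols [ij,l] = (1/2)(d_i g_jl + d_j g_il - d_l g_ij): [ss,s] = E_s/2 = -11/36, [ss,t] = F_s - E_t/2 = -5/3, [st,s] = E_t/2 = 1/12, [st,t] = G_s/2 = 0, [tt,s] = F_t - G_s/2 = -9/8, [tt,t] = G_t/2 = -4
Gamma^s_ij = (G*[ij,s] - F*[ij,t])/(EG - F^2), Gamma^t_ij = (E*[ij,t] - F*[ij,s])/(EG - F^2)
Gamma_sss = -2972/4361, Gamma_sst = 1116/4361, Gamma_stt = -12378/4361, Gamma_tss = -472/1869, Gamma_tst = -8/623, Gamma_ttt = -340/623
X = (-3/2, -7/4), Y = (3/8, -2) at the point

Answer: (nabla_X Y)^s = -114713/17444, (nabla_X Y)^t = 4241/2492


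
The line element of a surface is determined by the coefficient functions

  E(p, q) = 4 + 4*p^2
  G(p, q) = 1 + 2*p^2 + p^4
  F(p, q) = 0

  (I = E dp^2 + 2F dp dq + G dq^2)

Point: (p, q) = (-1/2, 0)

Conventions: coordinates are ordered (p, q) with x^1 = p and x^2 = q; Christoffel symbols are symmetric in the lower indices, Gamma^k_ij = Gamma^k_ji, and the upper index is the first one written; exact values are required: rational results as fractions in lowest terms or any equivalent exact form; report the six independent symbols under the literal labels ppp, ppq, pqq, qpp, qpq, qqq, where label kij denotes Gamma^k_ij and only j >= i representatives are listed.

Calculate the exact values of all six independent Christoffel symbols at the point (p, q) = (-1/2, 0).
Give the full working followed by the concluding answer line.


E = 5, F = 0, G = 25/16 at the point
E_p = -4, E_q = 0, F_p = 0, F_q = 0, G_p = -5/2, G_q = 0
EG - F^2 = 125/16;  g^inv = (16/125) * [[25/16, 0], [0, 5]]
first-kind symbols [ij,l] = (1/2)(d_i g_jl + d_j g_il - d_l g_ij): [pp,p] = E_p/2 = -2, [pp,q] = F_p - E_q/2 = 0, [pq,p] = E_q/2 = 0, [pq,q] = G_p/2 = -5/4, [qq,p] = F_q - G_p/2 = 5/4, [qq,q] = G_q/2 = 0
Gamma^p_ij = (G*[ij,p] - F*[ij,q])/(EG - F^2), Gamma^q_ij = (E*[ij,q] - F*[ij,p])/(EG - F^2)

Answer: Gamma_ppp = -2/5, Gamma_ppq = 0, Gamma_pqq = 1/4, Gamma_qpp = 0, Gamma_qpq = -4/5, Gamma_qqq = 0


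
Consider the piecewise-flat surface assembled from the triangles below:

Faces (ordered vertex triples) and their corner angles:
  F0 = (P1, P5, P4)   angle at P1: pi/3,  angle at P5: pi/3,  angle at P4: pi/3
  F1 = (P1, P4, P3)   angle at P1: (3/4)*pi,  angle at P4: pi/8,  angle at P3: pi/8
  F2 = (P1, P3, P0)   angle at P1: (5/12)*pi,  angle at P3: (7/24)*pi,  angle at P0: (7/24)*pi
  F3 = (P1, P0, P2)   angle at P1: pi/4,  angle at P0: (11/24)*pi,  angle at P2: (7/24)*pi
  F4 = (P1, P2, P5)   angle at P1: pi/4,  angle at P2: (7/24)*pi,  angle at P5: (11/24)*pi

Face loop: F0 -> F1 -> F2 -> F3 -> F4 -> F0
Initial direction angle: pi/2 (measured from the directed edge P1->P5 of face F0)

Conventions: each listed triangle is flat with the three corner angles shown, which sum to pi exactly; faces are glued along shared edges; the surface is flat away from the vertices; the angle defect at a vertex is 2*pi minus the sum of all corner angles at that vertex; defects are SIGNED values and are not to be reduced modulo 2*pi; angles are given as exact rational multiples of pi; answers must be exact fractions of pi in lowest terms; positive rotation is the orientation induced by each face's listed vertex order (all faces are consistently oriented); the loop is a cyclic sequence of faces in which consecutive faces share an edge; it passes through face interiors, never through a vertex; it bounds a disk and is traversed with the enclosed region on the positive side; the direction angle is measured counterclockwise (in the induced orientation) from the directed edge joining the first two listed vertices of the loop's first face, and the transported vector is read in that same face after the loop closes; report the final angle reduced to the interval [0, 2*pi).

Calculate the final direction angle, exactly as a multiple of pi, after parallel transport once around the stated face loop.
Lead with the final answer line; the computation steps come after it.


Answer: final direction angle = pi/2

enclosed vertex P1: corner angles sum to 2*pi, defect = 2*pi - 2*pi = 0
the final direction is the initial angle plus the enclosed defects, taken mod 2*pi in the induced orientation
final angle = pi/2 + 0 = pi/2 (mod 2*pi)


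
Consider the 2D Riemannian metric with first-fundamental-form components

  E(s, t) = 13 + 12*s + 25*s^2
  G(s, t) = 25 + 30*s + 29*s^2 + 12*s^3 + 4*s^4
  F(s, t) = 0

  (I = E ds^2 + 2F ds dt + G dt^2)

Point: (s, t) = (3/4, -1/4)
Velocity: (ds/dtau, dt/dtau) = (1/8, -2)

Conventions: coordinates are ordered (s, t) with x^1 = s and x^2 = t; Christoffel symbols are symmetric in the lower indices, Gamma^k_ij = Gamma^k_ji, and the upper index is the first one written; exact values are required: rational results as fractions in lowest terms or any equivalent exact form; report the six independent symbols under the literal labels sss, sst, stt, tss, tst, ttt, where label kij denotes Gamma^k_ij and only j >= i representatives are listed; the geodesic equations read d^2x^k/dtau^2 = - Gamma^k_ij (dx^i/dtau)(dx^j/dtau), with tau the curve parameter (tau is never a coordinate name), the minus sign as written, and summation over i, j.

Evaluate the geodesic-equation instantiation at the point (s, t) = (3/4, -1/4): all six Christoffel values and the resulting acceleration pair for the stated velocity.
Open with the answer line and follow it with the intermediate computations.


Answer: Gamma_sss = 396/577, Gamma_sst = 0, Gamma_stt = -804/577, Gamma_tss = 0, Gamma_tst = 48/67, Gamma_ttt = 0; accelerations (d^2s/dtau^2, d^2t/dtau^2) = (51357/9232, 24/67)

E = 577/16, F = 0, G = 4489/64 at the point
E_s = 99/2, E_t = 0, F_s = 0, F_t = 0, G_s = 201/2, G_t = 0
EG - F^2 = 2590153/1024;  g^inv = (1024/2590153) * [[4489/64, 0], [0, 577/16]]
first-kind symbols [ij,l] = (1/2)(d_i g_jl + d_j g_il - d_l g_ij): [ss,s] = E_s/2 = 99/4, [ss,t] = F_s - E_t/2 = 0, [st,s] = E_t/2 = 0, [st,t] = G_s/2 = 201/4, [tt,s] = F_t - G_s/2 = -201/4, [tt,t] = G_t/2 = 0
Gamma^s_ij = (G*[ij,s] - F*[ij,t])/(EG - F^2), Gamma^t_ij = (E*[ij,t] - F*[ij,s])/(EG - F^2)
Gamma_sss = 396/577, Gamma_sst = 0, Gamma_stt = -804/577, Gamma_tss = 0, Gamma_tst = 48/67, Gamma_ttt = 0
d^2s/dtau^2 = -(Gamma_sss*(1/8)^2 + 2*Gamma_sst*(1/8)*(-2) + Gamma_stt*(-2)^2) = 51357/9232
d^2t/dtau^2 = -(Gamma_tss*(1/8)^2 + 2*Gamma_tst*(1/8)*(-2) + Gamma_ttt*(-2)^2) = 24/67


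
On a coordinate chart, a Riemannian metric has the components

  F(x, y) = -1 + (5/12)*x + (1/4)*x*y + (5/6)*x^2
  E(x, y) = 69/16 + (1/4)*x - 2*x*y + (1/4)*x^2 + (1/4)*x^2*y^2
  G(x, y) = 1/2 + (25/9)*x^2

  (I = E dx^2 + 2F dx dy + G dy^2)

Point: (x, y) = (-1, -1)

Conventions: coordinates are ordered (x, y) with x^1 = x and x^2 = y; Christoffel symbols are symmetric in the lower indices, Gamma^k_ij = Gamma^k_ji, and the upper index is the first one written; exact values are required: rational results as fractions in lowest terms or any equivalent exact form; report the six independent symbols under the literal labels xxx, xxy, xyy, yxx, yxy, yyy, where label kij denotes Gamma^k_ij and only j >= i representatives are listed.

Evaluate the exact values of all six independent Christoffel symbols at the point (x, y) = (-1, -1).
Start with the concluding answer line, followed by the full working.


Answer: Gamma_xxx = 34/217, Gamma_xxy = 1324/7161, Gamma_xyy = 3068/3069, Gamma_yxx = -291/434, Gamma_yxy = -1978/2387, Gamma_yyy = 104/1023

E = 41/16, F = -1/3, G = 59/18 at the point
E_x = 5/4, E_y = 3/2, F_x = -3/2, F_y = -1/4, G_x = -50/9, G_y = 0
EG - F^2 = 2387/288;  g^inv = (288/2387) * [[59/18, 1/3], [1/3, 41/16]]
first-kind symbols [ij,l] = (1/2)(d_i g_jl + d_j g_il - d_l g_ij): [xx,x] = E_x/2 = 5/8, [xx,y] = F_x - E_y/2 = -9/4, [xy,x] = E_y/2 = 3/4, [xy,y] = G_x/2 = -25/9, [yy,x] = F_y - G_x/2 = 91/36, [yy,y] = G_y/2 = 0
Gamma^x_ij = (G*[ij,x] - F*[ij,y])/(EG - F^2), Gamma^y_ij = (E*[ij,y] - F*[ij,x])/(EG - F^2)


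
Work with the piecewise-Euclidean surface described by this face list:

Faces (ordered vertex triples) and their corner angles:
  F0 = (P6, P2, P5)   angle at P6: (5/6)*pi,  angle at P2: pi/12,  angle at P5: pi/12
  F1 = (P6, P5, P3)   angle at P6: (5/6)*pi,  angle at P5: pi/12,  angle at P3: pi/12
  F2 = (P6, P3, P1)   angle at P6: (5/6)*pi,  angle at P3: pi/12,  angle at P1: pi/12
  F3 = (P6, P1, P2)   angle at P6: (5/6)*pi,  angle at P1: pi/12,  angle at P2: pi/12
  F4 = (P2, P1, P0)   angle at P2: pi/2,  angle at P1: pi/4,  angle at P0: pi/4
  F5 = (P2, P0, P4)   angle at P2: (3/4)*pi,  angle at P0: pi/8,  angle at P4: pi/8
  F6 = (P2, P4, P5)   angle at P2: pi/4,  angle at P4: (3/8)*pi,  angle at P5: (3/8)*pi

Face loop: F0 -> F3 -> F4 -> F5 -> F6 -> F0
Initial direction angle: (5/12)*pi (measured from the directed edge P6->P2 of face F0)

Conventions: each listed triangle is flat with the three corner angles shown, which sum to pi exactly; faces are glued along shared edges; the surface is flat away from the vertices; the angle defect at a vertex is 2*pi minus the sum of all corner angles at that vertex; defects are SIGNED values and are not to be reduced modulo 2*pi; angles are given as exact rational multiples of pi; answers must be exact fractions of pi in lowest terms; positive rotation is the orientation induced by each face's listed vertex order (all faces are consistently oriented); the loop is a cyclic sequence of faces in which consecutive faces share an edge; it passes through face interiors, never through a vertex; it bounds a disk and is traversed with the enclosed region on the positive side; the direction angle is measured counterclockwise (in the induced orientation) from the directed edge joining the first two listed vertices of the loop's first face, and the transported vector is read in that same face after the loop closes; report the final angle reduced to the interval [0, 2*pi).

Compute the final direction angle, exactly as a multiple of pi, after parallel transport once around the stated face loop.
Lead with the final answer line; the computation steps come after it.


Answer: final direction angle = (3/4)*pi

enclosed vertex P2: corner angles sum to (5/3)*pi, defect = 2*pi - (5/3)*pi = pi/3
adding the enclosed defects to the starting angle (mod 2*pi, induced orientation) gives the holonomy
final angle = (5/12)*pi + pi/3 = (3/4)*pi (mod 2*pi)


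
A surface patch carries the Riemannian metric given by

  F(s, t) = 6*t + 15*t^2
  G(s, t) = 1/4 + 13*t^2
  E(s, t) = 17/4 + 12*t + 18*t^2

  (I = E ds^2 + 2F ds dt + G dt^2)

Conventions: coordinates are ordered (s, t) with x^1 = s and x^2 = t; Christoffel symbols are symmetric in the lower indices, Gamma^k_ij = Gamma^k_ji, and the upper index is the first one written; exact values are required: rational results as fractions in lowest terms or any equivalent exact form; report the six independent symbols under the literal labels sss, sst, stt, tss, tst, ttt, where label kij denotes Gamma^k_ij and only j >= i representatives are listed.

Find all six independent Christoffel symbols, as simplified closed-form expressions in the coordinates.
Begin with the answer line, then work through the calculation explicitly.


Answer: Gamma_sss = (4320*t^3 + 3168*t^2 + 576*t)/(144*t^4 - 384*t^3 + 380*t^2 + 48*t + 17), Gamma_sst = (3744*t^3 + 1248*t^2 + 72*t + 24)/(144*t^4 - 384*t^3 + 380*t^2 + 48*t + 17), Gamma_stt = (3120*t^3 + 120*t + 24)/(144*t^4 - 384*t^3 + 380*t^2 + 48*t + 17), Gamma_tss = (-5184*t^3 - 5184*t^2 - 2376*t - 408)/(144*t^4 - 384*t^3 + 380*t^2 + 48*t + 17), Gamma_tst = (-4320*t^3 - 3168*t^2 - 576*t)/(144*t^4 - 384*t^3 + 380*t^2 + 48*t + 17), Gamma_ttt = (-3456*t^3 - 1824*t^2 + 308*t)/(144*t^4 - 384*t^3 + 380*t^2 + 48*t + 17)

E = 17/4 + 12*t + 18*t^2; F = 6*t + 15*t^2; G = 1/4 + 13*t^2
Gamma^k_ij = (1/2) g^{kl} (d_i g_jl + d_j g_il - d_l g_ij), with g^inv = (1/(EG-F^2)) [[G, -F], [-F, E]]
first partials: E_s = 0, E_t = 12 + 36*t, F_s = 0, F_t = 6 + 30*t, G_s = 0, G_t = 26*t
D = EG - F^2 = 17/16 + 3*t + (95/4)*t^2 - 24*t^3 + 9*t^4
expanded: Gamma^s_ss = (G E_s - 2F F_s + F E_t)/(2D), Gamma^s_st = (G E_t - F G_s)/(2D), Gamma^s_tt = (2G F_t - G G_s - F G_t)/(2D), Gamma^t_ss = (2E F_s - E E_t - F E_s)/(2D), Gamma^t_st = (E G_s - F E_t)/(2D), Gamma^t_tt = (E G_t - 2F F_t + F G_s)/(2D); substitute and cancel common factors


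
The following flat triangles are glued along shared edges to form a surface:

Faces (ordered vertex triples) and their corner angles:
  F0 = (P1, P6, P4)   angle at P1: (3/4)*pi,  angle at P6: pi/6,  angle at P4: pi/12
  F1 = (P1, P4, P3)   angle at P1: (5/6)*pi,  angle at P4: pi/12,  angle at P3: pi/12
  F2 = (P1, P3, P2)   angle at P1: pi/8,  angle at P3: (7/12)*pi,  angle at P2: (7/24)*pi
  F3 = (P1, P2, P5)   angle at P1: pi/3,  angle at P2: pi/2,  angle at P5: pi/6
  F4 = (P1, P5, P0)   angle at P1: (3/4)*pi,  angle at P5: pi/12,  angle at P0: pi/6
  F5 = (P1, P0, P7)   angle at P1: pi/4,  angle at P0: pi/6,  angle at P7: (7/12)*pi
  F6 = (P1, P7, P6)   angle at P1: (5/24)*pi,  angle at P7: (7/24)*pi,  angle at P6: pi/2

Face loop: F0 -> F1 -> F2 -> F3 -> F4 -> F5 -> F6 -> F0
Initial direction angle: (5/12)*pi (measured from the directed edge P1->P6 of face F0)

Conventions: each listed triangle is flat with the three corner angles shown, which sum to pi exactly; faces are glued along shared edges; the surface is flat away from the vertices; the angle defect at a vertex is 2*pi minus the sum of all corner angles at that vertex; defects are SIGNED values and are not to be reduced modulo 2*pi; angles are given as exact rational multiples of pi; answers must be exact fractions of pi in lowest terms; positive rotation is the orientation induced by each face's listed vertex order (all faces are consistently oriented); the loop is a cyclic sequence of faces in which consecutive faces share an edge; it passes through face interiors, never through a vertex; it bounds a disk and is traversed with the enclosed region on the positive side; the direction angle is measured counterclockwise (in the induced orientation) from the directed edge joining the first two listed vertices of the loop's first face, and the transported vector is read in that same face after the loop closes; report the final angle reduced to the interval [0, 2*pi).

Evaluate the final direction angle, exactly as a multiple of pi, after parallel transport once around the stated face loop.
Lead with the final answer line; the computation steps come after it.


Answer: final direction angle = (7/6)*pi

enclosed vertex P1: corner angles sum to (13/4)*pi, defect = 2*pi - (13/4)*pi = (-5/4)*pi
transport around the loop rotates by the sum of enclosed defects; add to the initial angle mod 2*pi
final angle = (5/12)*pi - (5/4)*pi = (7/6)*pi (mod 2*pi)
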